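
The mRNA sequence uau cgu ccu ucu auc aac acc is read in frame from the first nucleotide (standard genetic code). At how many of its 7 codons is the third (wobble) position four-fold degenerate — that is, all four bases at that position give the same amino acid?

Codon 1 UAU (Tyr): third position 2-fold.
Codon 2 CGU (Arg): third position 4-fold.
Codon 3 CCU (Pro): third position 4-fold.
Codon 4 UCU (Ser): third position 4-fold.
Codon 5 AUC (Ile): third position 3-fold.
Codon 6 AAC (Asn): third position 2-fold.
Codon 7 ACC (Thr): third position 4-fold.
Four-fold degenerate third positions: 4.

4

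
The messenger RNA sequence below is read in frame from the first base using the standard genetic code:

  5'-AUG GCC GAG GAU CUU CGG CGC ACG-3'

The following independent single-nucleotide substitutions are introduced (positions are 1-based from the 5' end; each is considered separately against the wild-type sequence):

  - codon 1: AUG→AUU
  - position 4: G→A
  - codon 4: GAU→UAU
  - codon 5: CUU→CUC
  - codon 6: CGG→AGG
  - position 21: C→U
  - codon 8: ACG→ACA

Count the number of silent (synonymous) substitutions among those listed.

4

Codon 1: AUG (Met) → AUU (Ile) — missense.
Codon 2: GCC (Ala) → ACC (Thr) — missense.
Codon 4: GAU (Asp) → UAU (Tyr) — missense.
Codon 5: CUU (Leu) → CUC (Leu) — synonymous.
Codon 6: CGG (Arg) → AGG (Arg) — synonymous.
Codon 7: CGC (Arg) → CGU (Arg) — synonymous.
Codon 8: ACG (Thr) → ACA (Thr) — synonymous.
Synonymous: 4 of 7.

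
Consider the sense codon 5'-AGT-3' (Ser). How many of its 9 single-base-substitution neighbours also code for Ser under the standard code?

Position 1: none → 0 synonymous.
Position 2: none → 0 synonymous.
Position 3: AGC → 1 synonymous.
Total: 0 + 0 + 1 = 1.

1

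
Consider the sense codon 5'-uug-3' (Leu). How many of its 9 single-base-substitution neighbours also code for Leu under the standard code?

2

Position 1: CUG → 1 synonymous.
Position 2: none → 0 synonymous.
Position 3: UUA → 1 synonymous.
Total: 1 + 0 + 1 = 2.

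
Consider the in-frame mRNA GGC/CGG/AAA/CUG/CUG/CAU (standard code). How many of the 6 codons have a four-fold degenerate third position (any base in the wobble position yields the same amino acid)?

Codon 1 GGC (Gly): third position 4-fold.
Codon 2 CGG (Arg): third position 4-fold.
Codon 3 AAA (Lys): third position 2-fold.
Codon 4 CUG (Leu): third position 4-fold.
Codon 5 CUG (Leu): third position 4-fold.
Codon 6 CAU (His): third position 2-fold.
Four-fold degenerate third positions: 4.

4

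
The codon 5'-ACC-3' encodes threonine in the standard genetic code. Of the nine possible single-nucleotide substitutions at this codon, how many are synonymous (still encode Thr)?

3

Position 1: none → 0 synonymous.
Position 2: none → 0 synonymous.
Position 3: ACT, ACA, ACG → 3 synonymous.
Total: 0 + 0 + 3 = 3.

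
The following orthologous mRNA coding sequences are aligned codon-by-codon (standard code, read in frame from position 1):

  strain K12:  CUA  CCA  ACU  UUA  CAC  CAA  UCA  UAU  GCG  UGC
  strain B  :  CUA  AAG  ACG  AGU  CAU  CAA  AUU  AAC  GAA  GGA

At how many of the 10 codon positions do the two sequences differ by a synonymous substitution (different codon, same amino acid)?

2

Codon 1: CUA Leu / CUA Leu — identical.
Codon 2: CCA Pro / AAG Lys — nonsynonymous.
Codon 3: ACU Thr / ACG Thr — synonymous.
Codon 4: UUA Leu / AGU Ser — nonsynonymous.
Codon 5: CAC His / CAU His — synonymous.
Codon 6: CAA Gln / CAA Gln — identical.
Codon 7: UCA Ser / AUU Ile — nonsynonymous.
Codon 8: UAU Tyr / AAC Asn — nonsynonymous.
Codon 9: GCG Ala / GAA Glu — nonsynonymous.
Codon 10: UGC Cys / GGA Gly — nonsynonymous.
Synonymous differences: 2.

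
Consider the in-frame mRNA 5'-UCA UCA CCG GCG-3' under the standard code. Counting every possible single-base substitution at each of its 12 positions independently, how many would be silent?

Codon 1 (UCA, Ser): 3 synonymous substitutions.
Codon 2 (UCA, Ser): 3 synonymous substitutions.
Codon 3 (CCG, Pro): 3 synonymous substitutions.
Codon 4 (GCG, Ala): 3 synonymous substitutions.
Total: 3 + 3 + 3 + 3 = 12.

12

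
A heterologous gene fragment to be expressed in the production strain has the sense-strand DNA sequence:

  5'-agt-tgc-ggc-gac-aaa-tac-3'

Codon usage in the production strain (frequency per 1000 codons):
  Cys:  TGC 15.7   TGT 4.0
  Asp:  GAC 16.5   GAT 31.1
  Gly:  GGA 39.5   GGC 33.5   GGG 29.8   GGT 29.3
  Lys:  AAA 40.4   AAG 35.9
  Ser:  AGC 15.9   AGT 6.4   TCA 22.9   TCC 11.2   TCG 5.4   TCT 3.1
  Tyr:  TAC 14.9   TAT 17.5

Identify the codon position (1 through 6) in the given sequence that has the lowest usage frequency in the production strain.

Codon 1 AGT (Ser): 6.4 per 1000.
Codon 2 TGC (Cys): 15.7 per 1000.
Codon 3 GGC (Gly): 33.5 per 1000.
Codon 4 GAC (Asp): 16.5 per 1000.
Codon 5 AAA (Lys): 40.4 per 1000.
Codon 6 TAC (Tyr): 14.9 per 1000.
Lowest frequency is 6.4 at codon 1.

1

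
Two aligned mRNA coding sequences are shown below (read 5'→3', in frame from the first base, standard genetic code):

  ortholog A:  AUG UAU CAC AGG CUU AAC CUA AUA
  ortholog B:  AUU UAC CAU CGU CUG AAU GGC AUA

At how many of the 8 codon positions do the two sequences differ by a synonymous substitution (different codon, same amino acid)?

Codon 1: AUG Met / AUU Ile — nonsynonymous.
Codon 2: UAU Tyr / UAC Tyr — synonymous.
Codon 3: CAC His / CAU His — synonymous.
Codon 4: AGG Arg / CGU Arg — synonymous.
Codon 5: CUU Leu / CUG Leu — synonymous.
Codon 6: AAC Asn / AAU Asn — synonymous.
Codon 7: CUA Leu / GGC Gly — nonsynonymous.
Codon 8: AUA Ile / AUA Ile — identical.
Synonymous differences: 5.

5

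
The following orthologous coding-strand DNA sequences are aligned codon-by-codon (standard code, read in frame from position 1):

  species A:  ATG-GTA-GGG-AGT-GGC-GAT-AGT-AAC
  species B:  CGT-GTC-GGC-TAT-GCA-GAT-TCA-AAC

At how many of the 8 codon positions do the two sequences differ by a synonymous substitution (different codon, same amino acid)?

Codon 1: ATG Met / CGT Arg — nonsynonymous.
Codon 2: GTA Val / GTC Val — synonymous.
Codon 3: GGG Gly / GGC Gly — synonymous.
Codon 4: AGT Ser / TAT Tyr — nonsynonymous.
Codon 5: GGC Gly / GCA Ala — nonsynonymous.
Codon 6: GAT Asp / GAT Asp — identical.
Codon 7: AGT Ser / TCA Ser — synonymous.
Codon 8: AAC Asn / AAC Asn — identical.
Synonymous differences: 3.

3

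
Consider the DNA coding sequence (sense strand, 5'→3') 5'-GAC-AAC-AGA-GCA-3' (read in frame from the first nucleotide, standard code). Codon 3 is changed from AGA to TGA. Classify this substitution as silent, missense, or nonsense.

Position 7 falls in codon 3: AGA → Arg.
After the substitution the codon is TGA → Stop.
The new codon is a stop codon, so this is a nonsense mutation.

nonsense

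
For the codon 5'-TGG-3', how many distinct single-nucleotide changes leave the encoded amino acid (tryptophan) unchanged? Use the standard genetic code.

0

Position 1: none → 0 synonymous.
Position 2: none → 0 synonymous.
Position 3: none → 0 synonymous.
Total: 0 + 0 + 0 = 0.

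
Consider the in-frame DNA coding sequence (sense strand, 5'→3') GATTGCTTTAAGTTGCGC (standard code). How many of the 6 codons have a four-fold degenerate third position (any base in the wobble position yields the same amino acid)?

1

Codon 1 GAT (Asp): third position 2-fold.
Codon 2 TGC (Cys): third position 2-fold.
Codon 3 TTT (Phe): third position 2-fold.
Codon 4 AAG (Lys): third position 2-fold.
Codon 5 TTG (Leu): third position 2-fold.
Codon 6 CGC (Arg): third position 4-fold.
Four-fold degenerate third positions: 1.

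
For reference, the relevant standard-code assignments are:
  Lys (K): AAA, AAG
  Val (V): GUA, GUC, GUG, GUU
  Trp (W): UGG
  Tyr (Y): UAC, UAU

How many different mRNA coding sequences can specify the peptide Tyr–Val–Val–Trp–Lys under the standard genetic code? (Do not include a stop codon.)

Tyr: 2 codons.
Val: 4 codons.
Val: 4 codons.
Trp: 1 codon.
Lys: 2 codons.
2 × 4 × 4 × 1 × 2 = 64.

64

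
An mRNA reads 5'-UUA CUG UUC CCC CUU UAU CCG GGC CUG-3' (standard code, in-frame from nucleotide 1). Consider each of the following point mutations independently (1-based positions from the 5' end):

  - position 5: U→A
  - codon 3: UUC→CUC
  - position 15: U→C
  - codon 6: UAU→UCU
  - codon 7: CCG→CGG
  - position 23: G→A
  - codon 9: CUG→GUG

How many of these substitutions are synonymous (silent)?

1

Codon 2: CUG (Leu) → CAG (Gln) — missense.
Codon 3: UUC (Phe) → CUC (Leu) — missense.
Codon 5: CUU (Leu) → CUC (Leu) — synonymous.
Codon 6: UAU (Tyr) → UCU (Ser) — missense.
Codon 7: CCG (Pro) → CGG (Arg) — missense.
Codon 8: GGC (Gly) → GAC (Asp) — missense.
Codon 9: CUG (Leu) → GUG (Val) — missense.
Synonymous: 1 of 7.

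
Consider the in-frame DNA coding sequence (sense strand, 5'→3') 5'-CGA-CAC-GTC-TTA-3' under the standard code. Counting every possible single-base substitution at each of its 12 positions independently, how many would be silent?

Codon 1 (CGA, Arg): 4 synonymous substitutions.
Codon 2 (CAC, His): 1 synonymous substitution.
Codon 3 (GTC, Val): 3 synonymous substitutions.
Codon 4 (TTA, Leu): 2 synonymous substitutions.
Total: 4 + 1 + 3 + 2 = 10.

10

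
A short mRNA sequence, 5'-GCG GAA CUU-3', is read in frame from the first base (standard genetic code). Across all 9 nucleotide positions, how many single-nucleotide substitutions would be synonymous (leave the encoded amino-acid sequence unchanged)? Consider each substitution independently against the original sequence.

Codon 1 (GCG, Ala): 3 synonymous substitutions.
Codon 2 (GAA, Glu): 1 synonymous substitution.
Codon 3 (CUU, Leu): 3 synonymous substitutions.
Total: 3 + 1 + 3 = 7.

7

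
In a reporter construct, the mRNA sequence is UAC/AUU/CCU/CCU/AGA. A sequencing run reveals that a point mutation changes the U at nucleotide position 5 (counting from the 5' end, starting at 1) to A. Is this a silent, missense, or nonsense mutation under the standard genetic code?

Position 5 falls in codon 2: AUU → Ile.
After the substitution the codon is AAU → Asn.
Ile ≠ Asn, so this is a missense mutation.

missense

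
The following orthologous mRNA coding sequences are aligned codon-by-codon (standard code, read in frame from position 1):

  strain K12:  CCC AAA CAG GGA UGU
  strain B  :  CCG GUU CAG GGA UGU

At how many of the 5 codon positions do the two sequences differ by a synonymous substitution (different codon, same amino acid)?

Codon 1: CCC Pro / CCG Pro — synonymous.
Codon 2: AAA Lys / GUU Val — nonsynonymous.
Codon 3: CAG Gln / CAG Gln — identical.
Codon 4: GGA Gly / GGA Gly — identical.
Codon 5: UGU Cys / UGU Cys — identical.
Synonymous differences: 1.

1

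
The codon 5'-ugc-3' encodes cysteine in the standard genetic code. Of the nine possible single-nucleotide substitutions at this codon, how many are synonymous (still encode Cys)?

1

Position 1: none → 0 synonymous.
Position 2: none → 0 synonymous.
Position 3: UGU → 1 synonymous.
Total: 0 + 0 + 1 = 1.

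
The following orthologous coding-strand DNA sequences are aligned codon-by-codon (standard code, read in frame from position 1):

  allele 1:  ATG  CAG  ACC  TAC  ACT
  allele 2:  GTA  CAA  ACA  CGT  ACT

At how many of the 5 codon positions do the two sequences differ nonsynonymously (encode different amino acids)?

Codon 1: ATG Met / GTA Val — nonsynonymous.
Codon 2: CAG Gln / CAA Gln — synonymous.
Codon 3: ACC Thr / ACA Thr — synonymous.
Codon 4: TAC Tyr / CGT Arg — nonsynonymous.
Codon 5: ACT Thr / ACT Thr — identical.
Nonsynonymous differences: 2.

2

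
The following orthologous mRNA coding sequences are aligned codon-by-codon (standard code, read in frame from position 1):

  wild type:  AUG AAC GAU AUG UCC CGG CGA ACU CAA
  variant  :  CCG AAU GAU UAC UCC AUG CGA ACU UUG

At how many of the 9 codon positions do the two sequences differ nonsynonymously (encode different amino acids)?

Codon 1: AUG Met / CCG Pro — nonsynonymous.
Codon 2: AAC Asn / AAU Asn — synonymous.
Codon 3: GAU Asp / GAU Asp — identical.
Codon 4: AUG Met / UAC Tyr — nonsynonymous.
Codon 5: UCC Ser / UCC Ser — identical.
Codon 6: CGG Arg / AUG Met — nonsynonymous.
Codon 7: CGA Arg / CGA Arg — identical.
Codon 8: ACU Thr / ACU Thr — identical.
Codon 9: CAA Gln / UUG Leu — nonsynonymous.
Nonsynonymous differences: 4.

4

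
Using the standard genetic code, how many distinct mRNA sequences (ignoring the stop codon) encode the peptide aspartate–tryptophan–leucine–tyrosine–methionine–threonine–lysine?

Asp: 2 codons.
Trp: 1 codon.
Leu: 6 codons.
Tyr: 2 codons.
Met: 1 codon.
Thr: 4 codons.
Lys: 2 codons.
2 × 1 × 6 × 2 × 1 × 4 × 2 = 192.

192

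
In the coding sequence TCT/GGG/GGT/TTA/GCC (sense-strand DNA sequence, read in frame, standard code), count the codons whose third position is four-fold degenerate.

Codon 1 TCT (Ser): third position 4-fold.
Codon 2 GGG (Gly): third position 4-fold.
Codon 3 GGT (Gly): third position 4-fold.
Codon 4 TTA (Leu): third position 2-fold.
Codon 5 GCC (Ala): third position 4-fold.
Four-fold degenerate third positions: 4.

4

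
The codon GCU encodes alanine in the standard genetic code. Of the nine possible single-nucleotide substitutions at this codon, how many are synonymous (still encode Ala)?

Position 1: none → 0 synonymous.
Position 2: none → 0 synonymous.
Position 3: GCC, GCA, GCG → 3 synonymous.
Total: 0 + 0 + 3 = 3.

3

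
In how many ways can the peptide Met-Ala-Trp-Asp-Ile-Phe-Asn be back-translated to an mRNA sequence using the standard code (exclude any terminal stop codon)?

Met: 1 codon.
Ala: 4 codons.
Trp: 1 codon.
Asp: 2 codons.
Ile: 3 codons.
Phe: 2 codons.
Asn: 2 codons.
1 × 4 × 1 × 2 × 3 × 2 × 2 = 96.

96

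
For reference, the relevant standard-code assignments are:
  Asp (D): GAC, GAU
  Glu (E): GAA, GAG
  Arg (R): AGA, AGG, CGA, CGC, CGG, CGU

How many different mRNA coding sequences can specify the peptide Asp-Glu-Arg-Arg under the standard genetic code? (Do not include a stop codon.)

144

Asp: 2 codons.
Glu: 2 codons.
Arg: 6 codons.
Arg: 6 codons.
2 × 2 × 6 × 6 = 144.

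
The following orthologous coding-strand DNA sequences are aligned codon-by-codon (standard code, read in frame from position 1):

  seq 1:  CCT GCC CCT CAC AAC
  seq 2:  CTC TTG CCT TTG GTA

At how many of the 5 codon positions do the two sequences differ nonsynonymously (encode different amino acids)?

4

Codon 1: CCT Pro / CTC Leu — nonsynonymous.
Codon 2: GCC Ala / TTG Leu — nonsynonymous.
Codon 3: CCT Pro / CCT Pro — identical.
Codon 4: CAC His / TTG Leu — nonsynonymous.
Codon 5: AAC Asn / GTA Val — nonsynonymous.
Nonsynonymous differences: 4.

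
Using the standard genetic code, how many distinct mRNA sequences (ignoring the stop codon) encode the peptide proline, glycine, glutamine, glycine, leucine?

Pro: 4 codons.
Gly: 4 codons.
Gln: 2 codons.
Gly: 4 codons.
Leu: 6 codons.
4 × 4 × 2 × 4 × 6 = 768.

768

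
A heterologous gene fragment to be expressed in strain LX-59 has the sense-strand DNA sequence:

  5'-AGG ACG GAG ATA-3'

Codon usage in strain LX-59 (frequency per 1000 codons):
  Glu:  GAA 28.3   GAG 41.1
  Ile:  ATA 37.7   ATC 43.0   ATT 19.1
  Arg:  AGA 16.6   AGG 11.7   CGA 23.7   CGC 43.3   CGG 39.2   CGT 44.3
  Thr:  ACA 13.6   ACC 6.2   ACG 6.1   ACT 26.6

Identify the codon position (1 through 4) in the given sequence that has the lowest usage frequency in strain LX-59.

2

Codon 1 AGG (Arg): 11.7 per 1000.
Codon 2 ACG (Thr): 6.1 per 1000.
Codon 3 GAG (Glu): 41.1 per 1000.
Codon 4 ATA (Ile): 37.7 per 1000.
Lowest frequency is 6.1 at codon 2.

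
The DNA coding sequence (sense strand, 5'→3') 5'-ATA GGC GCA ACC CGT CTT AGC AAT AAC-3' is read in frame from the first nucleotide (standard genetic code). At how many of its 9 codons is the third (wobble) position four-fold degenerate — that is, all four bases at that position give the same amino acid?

5

Codon 1 ATA (Ile): third position 3-fold.
Codon 2 GGC (Gly): third position 4-fold.
Codon 3 GCA (Ala): third position 4-fold.
Codon 4 ACC (Thr): third position 4-fold.
Codon 5 CGT (Arg): third position 4-fold.
Codon 6 CTT (Leu): third position 4-fold.
Codon 7 AGC (Ser): third position 2-fold.
Codon 8 AAT (Asn): third position 2-fold.
Codon 9 AAC (Asn): third position 2-fold.
Four-fold degenerate third positions: 5.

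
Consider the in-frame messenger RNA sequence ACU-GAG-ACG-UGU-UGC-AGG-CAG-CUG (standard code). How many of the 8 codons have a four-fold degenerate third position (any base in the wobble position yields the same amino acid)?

Codon 1 ACU (Thr): third position 4-fold.
Codon 2 GAG (Glu): third position 2-fold.
Codon 3 ACG (Thr): third position 4-fold.
Codon 4 UGU (Cys): third position 2-fold.
Codon 5 UGC (Cys): third position 2-fold.
Codon 6 AGG (Arg): third position 2-fold.
Codon 7 CAG (Gln): third position 2-fold.
Codon 8 CUG (Leu): third position 4-fold.
Four-fold degenerate third positions: 3.

3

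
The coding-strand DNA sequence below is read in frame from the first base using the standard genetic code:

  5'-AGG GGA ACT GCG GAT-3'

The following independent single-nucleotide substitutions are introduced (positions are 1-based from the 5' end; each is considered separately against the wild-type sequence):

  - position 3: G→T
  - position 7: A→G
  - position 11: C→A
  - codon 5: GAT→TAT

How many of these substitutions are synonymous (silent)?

Codon 1: AGG (Arg) → AGT (Ser) — missense.
Codon 3: ACT (Thr) → GCT (Ala) — missense.
Codon 4: GCG (Ala) → GAG (Glu) — missense.
Codon 5: GAT (Asp) → TAT (Tyr) — missense.
Synonymous: 0 of 4.

0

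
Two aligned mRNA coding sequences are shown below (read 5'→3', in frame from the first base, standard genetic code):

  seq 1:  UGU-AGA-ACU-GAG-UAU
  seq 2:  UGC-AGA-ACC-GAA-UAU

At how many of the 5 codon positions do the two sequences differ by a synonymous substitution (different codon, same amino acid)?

Codon 1: UGU Cys / UGC Cys — synonymous.
Codon 2: AGA Arg / AGA Arg — identical.
Codon 3: ACU Thr / ACC Thr — synonymous.
Codon 4: GAG Glu / GAA Glu — synonymous.
Codon 5: UAU Tyr / UAU Tyr — identical.
Synonymous differences: 3.

3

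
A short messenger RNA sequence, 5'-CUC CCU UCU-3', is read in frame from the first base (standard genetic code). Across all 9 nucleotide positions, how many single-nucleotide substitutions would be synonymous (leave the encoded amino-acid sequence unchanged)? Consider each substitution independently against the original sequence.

9

Codon 1 (CUC, Leu): 3 synonymous substitutions.
Codon 2 (CCU, Pro): 3 synonymous substitutions.
Codon 3 (UCU, Ser): 3 synonymous substitutions.
Total: 3 + 3 + 3 = 9.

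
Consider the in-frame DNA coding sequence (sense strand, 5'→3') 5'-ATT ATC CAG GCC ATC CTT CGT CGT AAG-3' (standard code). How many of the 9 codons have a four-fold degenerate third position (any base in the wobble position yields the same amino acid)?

Codon 1 ATT (Ile): third position 3-fold.
Codon 2 ATC (Ile): third position 3-fold.
Codon 3 CAG (Gln): third position 2-fold.
Codon 4 GCC (Ala): third position 4-fold.
Codon 5 ATC (Ile): third position 3-fold.
Codon 6 CTT (Leu): third position 4-fold.
Codon 7 CGT (Arg): third position 4-fold.
Codon 8 CGT (Arg): third position 4-fold.
Codon 9 AAG (Lys): third position 2-fold.
Four-fold degenerate third positions: 4.

4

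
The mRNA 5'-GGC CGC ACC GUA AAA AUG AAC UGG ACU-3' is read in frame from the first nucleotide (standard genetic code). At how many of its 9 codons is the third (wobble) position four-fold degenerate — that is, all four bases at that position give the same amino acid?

Codon 1 GGC (Gly): third position 4-fold.
Codon 2 CGC (Arg): third position 4-fold.
Codon 3 ACC (Thr): third position 4-fold.
Codon 4 GUA (Val): third position 4-fold.
Codon 5 AAA (Lys): third position 2-fold.
Codon 6 AUG (Met): third position 1-fold.
Codon 7 AAC (Asn): third position 2-fold.
Codon 8 UGG (Trp): third position 1-fold.
Codon 9 ACU (Thr): third position 4-fold.
Four-fold degenerate third positions: 5.

5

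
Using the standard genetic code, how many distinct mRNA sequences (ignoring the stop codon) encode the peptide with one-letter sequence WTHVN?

Trp: 1 codon.
Thr: 4 codons.
His: 2 codons.
Val: 4 codons.
Asn: 2 codons.
1 × 4 × 2 × 4 × 2 = 64.

64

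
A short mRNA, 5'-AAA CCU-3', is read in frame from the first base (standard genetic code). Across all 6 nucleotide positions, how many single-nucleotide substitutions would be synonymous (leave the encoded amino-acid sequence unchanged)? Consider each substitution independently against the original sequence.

Codon 1 (AAA, Lys): 1 synonymous substitution.
Codon 2 (CCU, Pro): 3 synonymous substitutions.
Total: 1 + 3 = 4.

4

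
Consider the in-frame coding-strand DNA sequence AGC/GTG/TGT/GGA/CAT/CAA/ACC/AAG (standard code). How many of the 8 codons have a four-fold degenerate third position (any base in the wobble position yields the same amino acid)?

3

Codon 1 AGC (Ser): third position 2-fold.
Codon 2 GTG (Val): third position 4-fold.
Codon 3 TGT (Cys): third position 2-fold.
Codon 4 GGA (Gly): third position 4-fold.
Codon 5 CAT (His): third position 2-fold.
Codon 6 CAA (Gln): third position 2-fold.
Codon 7 ACC (Thr): third position 4-fold.
Codon 8 AAG (Lys): third position 2-fold.
Four-fold degenerate third positions: 3.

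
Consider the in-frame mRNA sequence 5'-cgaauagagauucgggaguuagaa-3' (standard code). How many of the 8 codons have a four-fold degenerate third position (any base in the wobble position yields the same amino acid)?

Codon 1 CGA (Arg): third position 4-fold.
Codon 2 AUA (Ile): third position 3-fold.
Codon 3 GAG (Glu): third position 2-fold.
Codon 4 AUU (Ile): third position 3-fold.
Codon 5 CGG (Arg): third position 4-fold.
Codon 6 GAG (Glu): third position 2-fold.
Codon 7 UUA (Leu): third position 2-fold.
Codon 8 GAA (Glu): third position 2-fold.
Four-fold degenerate third positions: 2.

2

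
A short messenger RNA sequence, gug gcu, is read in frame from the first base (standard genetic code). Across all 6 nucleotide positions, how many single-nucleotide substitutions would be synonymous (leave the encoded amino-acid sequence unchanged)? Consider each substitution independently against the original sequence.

6

Codon 1 (GUG, Val): 3 synonymous substitutions.
Codon 2 (GCU, Ala): 3 synonymous substitutions.
Total: 3 + 3 = 6.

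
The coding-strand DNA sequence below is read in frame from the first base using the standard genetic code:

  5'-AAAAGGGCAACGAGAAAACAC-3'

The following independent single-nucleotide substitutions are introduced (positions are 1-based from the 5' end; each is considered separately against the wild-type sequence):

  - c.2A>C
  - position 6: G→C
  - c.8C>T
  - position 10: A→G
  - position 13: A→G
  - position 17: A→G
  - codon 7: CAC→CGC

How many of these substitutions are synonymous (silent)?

0

Codon 1: AAA (Lys) → ACA (Thr) — missense.
Codon 2: AGG (Arg) → AGC (Ser) — missense.
Codon 3: GCA (Ala) → GTA (Val) — missense.
Codon 4: ACG (Thr) → GCG (Ala) — missense.
Codon 5: AGA (Arg) → GGA (Gly) — missense.
Codon 6: AAA (Lys) → AGA (Arg) — missense.
Codon 7: CAC (His) → CGC (Arg) — missense.
Synonymous: 0 of 7.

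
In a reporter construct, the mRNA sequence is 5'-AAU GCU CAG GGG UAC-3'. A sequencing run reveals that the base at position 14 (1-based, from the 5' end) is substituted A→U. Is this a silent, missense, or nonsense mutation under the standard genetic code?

missense

Position 14 falls in codon 5: UAC → Tyr.
After the substitution the codon is UUC → Phe.
Tyr ≠ Phe, so this is a missense mutation.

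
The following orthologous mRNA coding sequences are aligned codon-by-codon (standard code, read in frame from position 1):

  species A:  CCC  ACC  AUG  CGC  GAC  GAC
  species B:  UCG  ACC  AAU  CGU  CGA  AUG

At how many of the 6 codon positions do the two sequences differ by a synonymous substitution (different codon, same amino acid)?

1

Codon 1: CCC Pro / UCG Ser — nonsynonymous.
Codon 2: ACC Thr / ACC Thr — identical.
Codon 3: AUG Met / AAU Asn — nonsynonymous.
Codon 4: CGC Arg / CGU Arg — synonymous.
Codon 5: GAC Asp / CGA Arg — nonsynonymous.
Codon 6: GAC Asp / AUG Met — nonsynonymous.
Synonymous differences: 1.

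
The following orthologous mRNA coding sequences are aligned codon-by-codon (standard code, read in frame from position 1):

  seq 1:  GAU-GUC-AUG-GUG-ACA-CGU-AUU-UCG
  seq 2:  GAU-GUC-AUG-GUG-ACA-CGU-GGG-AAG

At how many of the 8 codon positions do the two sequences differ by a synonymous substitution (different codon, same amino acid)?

Codon 1: GAU Asp / GAU Asp — identical.
Codon 2: GUC Val / GUC Val — identical.
Codon 3: AUG Met / AUG Met — identical.
Codon 4: GUG Val / GUG Val — identical.
Codon 5: ACA Thr / ACA Thr — identical.
Codon 6: CGU Arg / CGU Arg — identical.
Codon 7: AUU Ile / GGG Gly — nonsynonymous.
Codon 8: UCG Ser / AAG Lys — nonsynonymous.
Synonymous differences: 0.

0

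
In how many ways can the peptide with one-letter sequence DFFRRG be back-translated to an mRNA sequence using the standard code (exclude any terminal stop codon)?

1152

Asp: 2 codons.
Phe: 2 codons.
Phe: 2 codons.
Arg: 6 codons.
Arg: 6 codons.
Gly: 4 codons.
2 × 2 × 2 × 6 × 6 × 4 = 1152.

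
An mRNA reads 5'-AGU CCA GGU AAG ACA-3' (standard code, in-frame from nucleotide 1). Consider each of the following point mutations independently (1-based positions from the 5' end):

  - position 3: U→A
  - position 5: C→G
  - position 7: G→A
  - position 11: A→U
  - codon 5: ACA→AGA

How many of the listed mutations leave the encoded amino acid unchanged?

Codon 1: AGU (Ser) → AGA (Arg) — missense.
Codon 2: CCA (Pro) → CGA (Arg) — missense.
Codon 3: GGU (Gly) → AGU (Ser) — missense.
Codon 4: AAG (Lys) → AUG (Met) — missense.
Codon 5: ACA (Thr) → AGA (Arg) — missense.
Synonymous: 0 of 5.

0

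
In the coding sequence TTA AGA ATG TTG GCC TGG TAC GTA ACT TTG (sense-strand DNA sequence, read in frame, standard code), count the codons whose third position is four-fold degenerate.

Codon 1 TTA (Leu): third position 2-fold.
Codon 2 AGA (Arg): third position 2-fold.
Codon 3 ATG (Met): third position 1-fold.
Codon 4 TTG (Leu): third position 2-fold.
Codon 5 GCC (Ala): third position 4-fold.
Codon 6 TGG (Trp): third position 1-fold.
Codon 7 TAC (Tyr): third position 2-fold.
Codon 8 GTA (Val): third position 4-fold.
Codon 9 ACT (Thr): third position 4-fold.
Codon 10 TTG (Leu): third position 2-fold.
Four-fold degenerate third positions: 3.

3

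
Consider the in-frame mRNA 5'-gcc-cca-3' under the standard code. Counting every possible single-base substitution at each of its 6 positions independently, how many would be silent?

Codon 1 (GCC, Ala): 3 synonymous substitutions.
Codon 2 (CCA, Pro): 3 synonymous substitutions.
Total: 3 + 3 = 6.

6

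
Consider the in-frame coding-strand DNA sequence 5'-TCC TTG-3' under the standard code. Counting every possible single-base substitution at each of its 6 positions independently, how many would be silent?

Codon 1 (TCC, Ser): 3 synonymous substitutions.
Codon 2 (TTG, Leu): 2 synonymous substitutions.
Total: 3 + 2 = 5.

5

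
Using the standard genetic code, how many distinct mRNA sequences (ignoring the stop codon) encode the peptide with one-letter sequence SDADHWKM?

Ser: 6 codons.
Asp: 2 codons.
Ala: 4 codons.
Asp: 2 codons.
His: 2 codons.
Trp: 1 codon.
Lys: 2 codons.
Met: 1 codon.
6 × 2 × 4 × 2 × 2 × 1 × 2 × 1 = 384.

384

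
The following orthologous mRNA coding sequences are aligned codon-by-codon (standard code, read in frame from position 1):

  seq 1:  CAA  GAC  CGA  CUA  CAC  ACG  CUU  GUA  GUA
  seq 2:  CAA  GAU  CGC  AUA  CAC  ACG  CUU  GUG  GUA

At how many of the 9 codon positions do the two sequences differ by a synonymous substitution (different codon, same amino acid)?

Codon 1: CAA Gln / CAA Gln — identical.
Codon 2: GAC Asp / GAU Asp — synonymous.
Codon 3: CGA Arg / CGC Arg — synonymous.
Codon 4: CUA Leu / AUA Ile — nonsynonymous.
Codon 5: CAC His / CAC His — identical.
Codon 6: ACG Thr / ACG Thr — identical.
Codon 7: CUU Leu / CUU Leu — identical.
Codon 8: GUA Val / GUG Val — synonymous.
Codon 9: GUA Val / GUA Val — identical.
Synonymous differences: 3.

3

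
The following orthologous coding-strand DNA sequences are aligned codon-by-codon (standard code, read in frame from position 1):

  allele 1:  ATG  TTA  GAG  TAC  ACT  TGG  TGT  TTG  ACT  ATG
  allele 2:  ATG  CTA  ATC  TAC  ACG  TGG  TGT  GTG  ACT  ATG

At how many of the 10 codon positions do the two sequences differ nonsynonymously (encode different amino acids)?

2

Codon 1: ATG Met / ATG Met — identical.
Codon 2: TTA Leu / CTA Leu — synonymous.
Codon 3: GAG Glu / ATC Ile — nonsynonymous.
Codon 4: TAC Tyr / TAC Tyr — identical.
Codon 5: ACT Thr / ACG Thr — synonymous.
Codon 6: TGG Trp / TGG Trp — identical.
Codon 7: TGT Cys / TGT Cys — identical.
Codon 8: TTG Leu / GTG Val — nonsynonymous.
Codon 9: ACT Thr / ACT Thr — identical.
Codon 10: ATG Met / ATG Met — identical.
Nonsynonymous differences: 2.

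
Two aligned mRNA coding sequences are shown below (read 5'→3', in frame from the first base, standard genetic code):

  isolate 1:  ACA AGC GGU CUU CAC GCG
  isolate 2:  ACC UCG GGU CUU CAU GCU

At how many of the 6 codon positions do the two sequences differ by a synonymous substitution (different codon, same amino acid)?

Codon 1: ACA Thr / ACC Thr — synonymous.
Codon 2: AGC Ser / UCG Ser — synonymous.
Codon 3: GGU Gly / GGU Gly — identical.
Codon 4: CUU Leu / CUU Leu — identical.
Codon 5: CAC His / CAU His — synonymous.
Codon 6: GCG Ala / GCU Ala — synonymous.
Synonymous differences: 4.

4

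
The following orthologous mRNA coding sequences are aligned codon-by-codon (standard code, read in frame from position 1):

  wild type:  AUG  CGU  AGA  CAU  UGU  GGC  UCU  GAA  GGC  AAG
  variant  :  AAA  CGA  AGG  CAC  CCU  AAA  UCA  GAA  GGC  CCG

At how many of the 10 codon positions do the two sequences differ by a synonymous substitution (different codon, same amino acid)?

4

Codon 1: AUG Met / AAA Lys — nonsynonymous.
Codon 2: CGU Arg / CGA Arg — synonymous.
Codon 3: AGA Arg / AGG Arg — synonymous.
Codon 4: CAU His / CAC His — synonymous.
Codon 5: UGU Cys / CCU Pro — nonsynonymous.
Codon 6: GGC Gly / AAA Lys — nonsynonymous.
Codon 7: UCU Ser / UCA Ser — synonymous.
Codon 8: GAA Glu / GAA Glu — identical.
Codon 9: GGC Gly / GGC Gly — identical.
Codon 10: AAG Lys / CCG Pro — nonsynonymous.
Synonymous differences: 4.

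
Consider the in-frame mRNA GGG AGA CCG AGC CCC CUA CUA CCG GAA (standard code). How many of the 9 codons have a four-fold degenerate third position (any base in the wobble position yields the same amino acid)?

6

Codon 1 GGG (Gly): third position 4-fold.
Codon 2 AGA (Arg): third position 2-fold.
Codon 3 CCG (Pro): third position 4-fold.
Codon 4 AGC (Ser): third position 2-fold.
Codon 5 CCC (Pro): third position 4-fold.
Codon 6 CUA (Leu): third position 4-fold.
Codon 7 CUA (Leu): third position 4-fold.
Codon 8 CCG (Pro): third position 4-fold.
Codon 9 GAA (Glu): third position 2-fold.
Four-fold degenerate third positions: 6.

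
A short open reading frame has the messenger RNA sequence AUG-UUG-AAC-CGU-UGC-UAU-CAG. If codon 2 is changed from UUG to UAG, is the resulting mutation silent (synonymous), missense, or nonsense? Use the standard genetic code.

nonsense

Position 5 falls in codon 2: UUG → Leu.
After the substitution the codon is UAG → Stop.
The new codon is a stop codon, so this is a nonsense mutation.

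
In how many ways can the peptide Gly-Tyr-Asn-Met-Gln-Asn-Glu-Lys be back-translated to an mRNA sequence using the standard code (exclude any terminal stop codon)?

256

Gly: 4 codons.
Tyr: 2 codons.
Asn: 2 codons.
Met: 1 codon.
Gln: 2 codons.
Asn: 2 codons.
Glu: 2 codons.
Lys: 2 codons.
4 × 2 × 2 × 1 × 2 × 2 × 2 × 2 = 256.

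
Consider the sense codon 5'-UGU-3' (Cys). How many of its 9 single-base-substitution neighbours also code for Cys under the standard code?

1

Position 1: none → 0 synonymous.
Position 2: none → 0 synonymous.
Position 3: UGC → 1 synonymous.
Total: 0 + 0 + 1 = 1.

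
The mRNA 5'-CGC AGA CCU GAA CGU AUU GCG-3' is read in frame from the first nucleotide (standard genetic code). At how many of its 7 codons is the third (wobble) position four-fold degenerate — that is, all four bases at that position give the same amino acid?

Codon 1 CGC (Arg): third position 4-fold.
Codon 2 AGA (Arg): third position 2-fold.
Codon 3 CCU (Pro): third position 4-fold.
Codon 4 GAA (Glu): third position 2-fold.
Codon 5 CGU (Arg): third position 4-fold.
Codon 6 AUU (Ile): third position 3-fold.
Codon 7 GCG (Ala): third position 4-fold.
Four-fold degenerate third positions: 4.

4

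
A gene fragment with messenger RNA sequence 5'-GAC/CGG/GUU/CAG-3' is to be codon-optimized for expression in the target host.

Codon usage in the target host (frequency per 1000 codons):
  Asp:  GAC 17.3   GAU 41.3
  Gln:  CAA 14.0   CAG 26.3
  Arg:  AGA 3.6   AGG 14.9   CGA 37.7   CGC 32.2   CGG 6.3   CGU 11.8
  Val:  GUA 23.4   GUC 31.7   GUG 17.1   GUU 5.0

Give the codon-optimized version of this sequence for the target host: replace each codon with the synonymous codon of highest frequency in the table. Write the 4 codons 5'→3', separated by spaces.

GAU CGA GUC CAG

Codon 1 (Asp): best is GAU at 41.3.
Codon 2 (Arg): best is CGA at 37.7.
Codon 3 (Val): best is GUC at 31.7.
Codon 4 (Gln): best is CAG at 26.3.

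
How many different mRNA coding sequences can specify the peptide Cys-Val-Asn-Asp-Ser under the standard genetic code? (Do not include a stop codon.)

192

Cys: 2 codons.
Val: 4 codons.
Asn: 2 codons.
Asp: 2 codons.
Ser: 6 codons.
2 × 4 × 2 × 2 × 6 = 192.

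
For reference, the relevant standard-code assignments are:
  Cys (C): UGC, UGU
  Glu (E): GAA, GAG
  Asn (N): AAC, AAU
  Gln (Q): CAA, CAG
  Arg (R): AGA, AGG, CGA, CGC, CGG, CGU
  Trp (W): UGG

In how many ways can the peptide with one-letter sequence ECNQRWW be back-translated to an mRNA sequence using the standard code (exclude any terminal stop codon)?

Glu: 2 codons.
Cys: 2 codons.
Asn: 2 codons.
Gln: 2 codons.
Arg: 6 codons.
Trp: 1 codon.
Trp: 1 codon.
2 × 2 × 2 × 2 × 6 × 1 × 1 = 96.

96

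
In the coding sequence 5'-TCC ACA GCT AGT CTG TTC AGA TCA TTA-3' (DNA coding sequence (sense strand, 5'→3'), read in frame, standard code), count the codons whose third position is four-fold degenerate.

5

Codon 1 TCC (Ser): third position 4-fold.
Codon 2 ACA (Thr): third position 4-fold.
Codon 3 GCT (Ala): third position 4-fold.
Codon 4 AGT (Ser): third position 2-fold.
Codon 5 CTG (Leu): third position 4-fold.
Codon 6 TTC (Phe): third position 2-fold.
Codon 7 AGA (Arg): third position 2-fold.
Codon 8 TCA (Ser): third position 4-fold.
Codon 9 TTA (Leu): third position 2-fold.
Four-fold degenerate third positions: 5.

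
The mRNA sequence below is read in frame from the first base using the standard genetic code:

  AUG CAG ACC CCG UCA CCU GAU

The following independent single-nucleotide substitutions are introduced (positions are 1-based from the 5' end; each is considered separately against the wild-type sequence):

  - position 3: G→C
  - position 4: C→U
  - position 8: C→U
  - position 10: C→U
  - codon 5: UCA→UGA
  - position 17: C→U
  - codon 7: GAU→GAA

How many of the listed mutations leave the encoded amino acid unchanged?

0

Codon 1: AUG (Met) → AUC (Ile) — missense.
Codon 2: CAG (Gln) → UAG (Stop) — nonsense.
Codon 3: ACC (Thr) → AUC (Ile) — missense.
Codon 4: CCG (Pro) → UCG (Ser) — missense.
Codon 5: UCA (Ser) → UGA (Stop) — nonsense.
Codon 6: CCU (Pro) → CUU (Leu) — missense.
Codon 7: GAU (Asp) → GAA (Glu) — missense.
Synonymous: 0 of 7.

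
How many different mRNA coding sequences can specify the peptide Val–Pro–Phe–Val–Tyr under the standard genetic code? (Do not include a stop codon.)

Val: 4 codons.
Pro: 4 codons.
Phe: 2 codons.
Val: 4 codons.
Tyr: 2 codons.
4 × 4 × 2 × 4 × 2 = 256.

256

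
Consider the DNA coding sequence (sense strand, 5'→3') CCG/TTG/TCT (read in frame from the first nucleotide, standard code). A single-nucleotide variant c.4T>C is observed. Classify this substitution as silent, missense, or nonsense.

silent

Position 4 falls in codon 2: TTG → Leu.
After the substitution the codon is CTG → Leu.
Both encode Leu, so the change is synonymous.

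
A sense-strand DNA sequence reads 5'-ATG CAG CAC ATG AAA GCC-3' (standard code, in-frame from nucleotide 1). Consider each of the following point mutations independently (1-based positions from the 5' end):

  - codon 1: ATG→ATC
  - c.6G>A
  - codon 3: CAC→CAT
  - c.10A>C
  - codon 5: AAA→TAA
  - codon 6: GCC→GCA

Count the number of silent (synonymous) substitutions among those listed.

3

Codon 1: ATG (Met) → ATC (Ile) — missense.
Codon 2: CAG (Gln) → CAA (Gln) — synonymous.
Codon 3: CAC (His) → CAT (His) — synonymous.
Codon 4: ATG (Met) → CTG (Leu) — missense.
Codon 5: AAA (Lys) → TAA (Stop) — nonsense.
Codon 6: GCC (Ala) → GCA (Ala) — synonymous.
Synonymous: 3 of 6.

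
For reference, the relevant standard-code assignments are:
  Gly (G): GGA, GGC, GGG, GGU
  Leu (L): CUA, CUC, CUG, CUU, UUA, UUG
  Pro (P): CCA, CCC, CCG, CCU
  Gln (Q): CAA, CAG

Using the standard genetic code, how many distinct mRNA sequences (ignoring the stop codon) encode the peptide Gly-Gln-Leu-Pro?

Gly: 4 codons.
Gln: 2 codons.
Leu: 6 codons.
Pro: 4 codons.
4 × 2 × 6 × 4 = 192.

192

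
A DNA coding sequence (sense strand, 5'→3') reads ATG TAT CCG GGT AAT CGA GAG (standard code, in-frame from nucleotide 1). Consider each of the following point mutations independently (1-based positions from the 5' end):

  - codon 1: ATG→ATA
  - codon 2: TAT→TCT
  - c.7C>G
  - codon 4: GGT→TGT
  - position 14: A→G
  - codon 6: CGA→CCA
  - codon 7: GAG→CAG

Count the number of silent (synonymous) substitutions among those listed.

0

Codon 1: ATG (Met) → ATA (Ile) — missense.
Codon 2: TAT (Tyr) → TCT (Ser) — missense.
Codon 3: CCG (Pro) → GCG (Ala) — missense.
Codon 4: GGT (Gly) → TGT (Cys) — missense.
Codon 5: AAT (Asn) → AGT (Ser) — missense.
Codon 6: CGA (Arg) → CCA (Pro) — missense.
Codon 7: GAG (Glu) → CAG (Gln) — missense.
Synonymous: 0 of 7.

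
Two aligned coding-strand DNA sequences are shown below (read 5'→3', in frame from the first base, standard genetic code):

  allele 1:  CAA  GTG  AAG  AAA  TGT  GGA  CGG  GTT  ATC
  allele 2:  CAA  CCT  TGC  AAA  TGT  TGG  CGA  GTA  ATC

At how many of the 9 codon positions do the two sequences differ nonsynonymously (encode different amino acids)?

3

Codon 1: CAA Gln / CAA Gln — identical.
Codon 2: GTG Val / CCT Pro — nonsynonymous.
Codon 3: AAG Lys / TGC Cys — nonsynonymous.
Codon 4: AAA Lys / AAA Lys — identical.
Codon 5: TGT Cys / TGT Cys — identical.
Codon 6: GGA Gly / TGG Trp — nonsynonymous.
Codon 7: CGG Arg / CGA Arg — synonymous.
Codon 8: GTT Val / GTA Val — synonymous.
Codon 9: ATC Ile / ATC Ile — identical.
Nonsynonymous differences: 3.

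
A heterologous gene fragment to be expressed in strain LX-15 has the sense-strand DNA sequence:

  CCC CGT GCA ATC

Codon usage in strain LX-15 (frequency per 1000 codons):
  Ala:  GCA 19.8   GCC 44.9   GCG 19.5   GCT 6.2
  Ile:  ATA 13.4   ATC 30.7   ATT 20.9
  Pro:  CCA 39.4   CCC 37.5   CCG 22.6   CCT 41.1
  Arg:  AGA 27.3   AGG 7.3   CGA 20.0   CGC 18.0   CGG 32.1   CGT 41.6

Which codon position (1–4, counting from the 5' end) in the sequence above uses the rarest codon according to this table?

Codon 1 CCC (Pro): 37.5 per 1000.
Codon 2 CGT (Arg): 41.6 per 1000.
Codon 3 GCA (Ala): 19.8 per 1000.
Codon 4 ATC (Ile): 30.7 per 1000.
Lowest frequency is 19.8 at codon 3.

3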